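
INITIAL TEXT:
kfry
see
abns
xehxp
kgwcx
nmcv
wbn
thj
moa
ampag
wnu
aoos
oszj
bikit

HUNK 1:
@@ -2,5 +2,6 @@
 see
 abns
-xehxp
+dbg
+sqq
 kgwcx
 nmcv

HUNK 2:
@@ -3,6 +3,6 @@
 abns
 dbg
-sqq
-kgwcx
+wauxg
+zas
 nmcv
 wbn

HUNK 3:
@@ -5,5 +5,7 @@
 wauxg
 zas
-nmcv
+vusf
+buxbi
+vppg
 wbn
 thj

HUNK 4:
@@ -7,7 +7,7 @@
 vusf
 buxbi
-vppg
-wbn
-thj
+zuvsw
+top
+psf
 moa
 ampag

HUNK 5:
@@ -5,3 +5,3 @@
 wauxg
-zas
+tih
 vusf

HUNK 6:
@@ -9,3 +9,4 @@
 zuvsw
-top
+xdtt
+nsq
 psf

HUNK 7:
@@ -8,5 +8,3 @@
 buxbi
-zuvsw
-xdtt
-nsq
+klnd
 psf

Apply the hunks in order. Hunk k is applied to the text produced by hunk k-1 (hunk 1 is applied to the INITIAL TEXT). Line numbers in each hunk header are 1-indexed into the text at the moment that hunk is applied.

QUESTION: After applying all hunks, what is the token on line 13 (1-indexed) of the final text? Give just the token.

Answer: wnu

Derivation:
Hunk 1: at line 2 remove [xehxp] add [dbg,sqq] -> 15 lines: kfry see abns dbg sqq kgwcx nmcv wbn thj moa ampag wnu aoos oszj bikit
Hunk 2: at line 3 remove [sqq,kgwcx] add [wauxg,zas] -> 15 lines: kfry see abns dbg wauxg zas nmcv wbn thj moa ampag wnu aoos oszj bikit
Hunk 3: at line 5 remove [nmcv] add [vusf,buxbi,vppg] -> 17 lines: kfry see abns dbg wauxg zas vusf buxbi vppg wbn thj moa ampag wnu aoos oszj bikit
Hunk 4: at line 7 remove [vppg,wbn,thj] add [zuvsw,top,psf] -> 17 lines: kfry see abns dbg wauxg zas vusf buxbi zuvsw top psf moa ampag wnu aoos oszj bikit
Hunk 5: at line 5 remove [zas] add [tih] -> 17 lines: kfry see abns dbg wauxg tih vusf buxbi zuvsw top psf moa ampag wnu aoos oszj bikit
Hunk 6: at line 9 remove [top] add [xdtt,nsq] -> 18 lines: kfry see abns dbg wauxg tih vusf buxbi zuvsw xdtt nsq psf moa ampag wnu aoos oszj bikit
Hunk 7: at line 8 remove [zuvsw,xdtt,nsq] add [klnd] -> 16 lines: kfry see abns dbg wauxg tih vusf buxbi klnd psf moa ampag wnu aoos oszj bikit
Final line 13: wnu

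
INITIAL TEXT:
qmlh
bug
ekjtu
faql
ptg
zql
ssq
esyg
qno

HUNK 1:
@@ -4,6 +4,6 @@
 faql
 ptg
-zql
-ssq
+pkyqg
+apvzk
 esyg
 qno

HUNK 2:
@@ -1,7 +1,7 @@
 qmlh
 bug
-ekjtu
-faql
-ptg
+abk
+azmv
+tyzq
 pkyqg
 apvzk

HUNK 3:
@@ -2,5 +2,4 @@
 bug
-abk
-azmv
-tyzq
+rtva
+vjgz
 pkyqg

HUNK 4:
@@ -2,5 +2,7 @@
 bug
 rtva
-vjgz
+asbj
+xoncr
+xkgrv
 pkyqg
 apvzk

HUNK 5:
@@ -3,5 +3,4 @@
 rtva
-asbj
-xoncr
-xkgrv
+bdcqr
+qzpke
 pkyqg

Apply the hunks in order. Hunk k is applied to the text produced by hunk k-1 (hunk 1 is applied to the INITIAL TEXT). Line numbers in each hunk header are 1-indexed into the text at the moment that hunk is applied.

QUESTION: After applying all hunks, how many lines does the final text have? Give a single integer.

Answer: 9

Derivation:
Hunk 1: at line 4 remove [zql,ssq] add [pkyqg,apvzk] -> 9 lines: qmlh bug ekjtu faql ptg pkyqg apvzk esyg qno
Hunk 2: at line 1 remove [ekjtu,faql,ptg] add [abk,azmv,tyzq] -> 9 lines: qmlh bug abk azmv tyzq pkyqg apvzk esyg qno
Hunk 3: at line 2 remove [abk,azmv,tyzq] add [rtva,vjgz] -> 8 lines: qmlh bug rtva vjgz pkyqg apvzk esyg qno
Hunk 4: at line 2 remove [vjgz] add [asbj,xoncr,xkgrv] -> 10 lines: qmlh bug rtva asbj xoncr xkgrv pkyqg apvzk esyg qno
Hunk 5: at line 3 remove [asbj,xoncr,xkgrv] add [bdcqr,qzpke] -> 9 lines: qmlh bug rtva bdcqr qzpke pkyqg apvzk esyg qno
Final line count: 9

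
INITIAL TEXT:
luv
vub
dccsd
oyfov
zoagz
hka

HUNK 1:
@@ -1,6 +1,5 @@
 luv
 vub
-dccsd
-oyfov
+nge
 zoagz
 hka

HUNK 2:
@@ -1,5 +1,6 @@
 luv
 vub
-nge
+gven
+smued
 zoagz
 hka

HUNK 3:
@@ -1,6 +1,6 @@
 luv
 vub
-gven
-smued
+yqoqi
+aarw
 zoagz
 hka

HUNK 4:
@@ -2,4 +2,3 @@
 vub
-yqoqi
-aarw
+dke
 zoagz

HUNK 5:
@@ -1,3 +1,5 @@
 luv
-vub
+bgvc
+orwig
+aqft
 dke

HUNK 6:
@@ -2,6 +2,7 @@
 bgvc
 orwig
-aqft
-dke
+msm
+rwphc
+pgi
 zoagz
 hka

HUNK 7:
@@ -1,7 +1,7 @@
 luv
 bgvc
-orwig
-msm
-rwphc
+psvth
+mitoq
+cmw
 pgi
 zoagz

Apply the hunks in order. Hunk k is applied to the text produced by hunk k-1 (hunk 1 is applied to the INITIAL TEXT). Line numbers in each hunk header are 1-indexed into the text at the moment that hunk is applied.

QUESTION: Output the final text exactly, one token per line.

Answer: luv
bgvc
psvth
mitoq
cmw
pgi
zoagz
hka

Derivation:
Hunk 1: at line 1 remove [dccsd,oyfov] add [nge] -> 5 lines: luv vub nge zoagz hka
Hunk 2: at line 1 remove [nge] add [gven,smued] -> 6 lines: luv vub gven smued zoagz hka
Hunk 3: at line 1 remove [gven,smued] add [yqoqi,aarw] -> 6 lines: luv vub yqoqi aarw zoagz hka
Hunk 4: at line 2 remove [yqoqi,aarw] add [dke] -> 5 lines: luv vub dke zoagz hka
Hunk 5: at line 1 remove [vub] add [bgvc,orwig,aqft] -> 7 lines: luv bgvc orwig aqft dke zoagz hka
Hunk 6: at line 2 remove [aqft,dke] add [msm,rwphc,pgi] -> 8 lines: luv bgvc orwig msm rwphc pgi zoagz hka
Hunk 7: at line 1 remove [orwig,msm,rwphc] add [psvth,mitoq,cmw] -> 8 lines: luv bgvc psvth mitoq cmw pgi zoagz hka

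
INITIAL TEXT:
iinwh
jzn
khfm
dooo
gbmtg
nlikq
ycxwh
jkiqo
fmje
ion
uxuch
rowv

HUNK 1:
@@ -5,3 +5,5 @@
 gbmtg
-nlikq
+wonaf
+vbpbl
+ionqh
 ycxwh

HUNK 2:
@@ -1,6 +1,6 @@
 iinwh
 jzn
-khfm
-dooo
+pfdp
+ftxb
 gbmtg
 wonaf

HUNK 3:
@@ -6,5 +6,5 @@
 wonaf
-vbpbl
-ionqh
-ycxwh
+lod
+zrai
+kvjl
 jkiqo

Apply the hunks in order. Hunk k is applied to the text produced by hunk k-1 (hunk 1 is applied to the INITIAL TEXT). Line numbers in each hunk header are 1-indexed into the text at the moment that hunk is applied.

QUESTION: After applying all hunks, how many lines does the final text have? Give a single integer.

Hunk 1: at line 5 remove [nlikq] add [wonaf,vbpbl,ionqh] -> 14 lines: iinwh jzn khfm dooo gbmtg wonaf vbpbl ionqh ycxwh jkiqo fmje ion uxuch rowv
Hunk 2: at line 1 remove [khfm,dooo] add [pfdp,ftxb] -> 14 lines: iinwh jzn pfdp ftxb gbmtg wonaf vbpbl ionqh ycxwh jkiqo fmje ion uxuch rowv
Hunk 3: at line 6 remove [vbpbl,ionqh,ycxwh] add [lod,zrai,kvjl] -> 14 lines: iinwh jzn pfdp ftxb gbmtg wonaf lod zrai kvjl jkiqo fmje ion uxuch rowv
Final line count: 14

Answer: 14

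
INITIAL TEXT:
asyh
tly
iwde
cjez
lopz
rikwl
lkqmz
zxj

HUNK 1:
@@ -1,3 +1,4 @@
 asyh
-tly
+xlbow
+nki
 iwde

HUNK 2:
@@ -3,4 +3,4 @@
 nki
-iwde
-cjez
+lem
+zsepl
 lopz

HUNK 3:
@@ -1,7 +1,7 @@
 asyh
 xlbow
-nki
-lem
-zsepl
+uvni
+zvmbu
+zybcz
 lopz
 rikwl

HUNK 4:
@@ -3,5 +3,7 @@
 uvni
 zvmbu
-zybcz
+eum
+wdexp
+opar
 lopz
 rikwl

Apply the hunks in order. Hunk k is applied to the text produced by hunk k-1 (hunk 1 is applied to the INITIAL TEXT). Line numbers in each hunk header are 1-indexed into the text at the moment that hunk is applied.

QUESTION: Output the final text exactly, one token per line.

Answer: asyh
xlbow
uvni
zvmbu
eum
wdexp
opar
lopz
rikwl
lkqmz
zxj

Derivation:
Hunk 1: at line 1 remove [tly] add [xlbow,nki] -> 9 lines: asyh xlbow nki iwde cjez lopz rikwl lkqmz zxj
Hunk 2: at line 3 remove [iwde,cjez] add [lem,zsepl] -> 9 lines: asyh xlbow nki lem zsepl lopz rikwl lkqmz zxj
Hunk 3: at line 1 remove [nki,lem,zsepl] add [uvni,zvmbu,zybcz] -> 9 lines: asyh xlbow uvni zvmbu zybcz lopz rikwl lkqmz zxj
Hunk 4: at line 3 remove [zybcz] add [eum,wdexp,opar] -> 11 lines: asyh xlbow uvni zvmbu eum wdexp opar lopz rikwl lkqmz zxj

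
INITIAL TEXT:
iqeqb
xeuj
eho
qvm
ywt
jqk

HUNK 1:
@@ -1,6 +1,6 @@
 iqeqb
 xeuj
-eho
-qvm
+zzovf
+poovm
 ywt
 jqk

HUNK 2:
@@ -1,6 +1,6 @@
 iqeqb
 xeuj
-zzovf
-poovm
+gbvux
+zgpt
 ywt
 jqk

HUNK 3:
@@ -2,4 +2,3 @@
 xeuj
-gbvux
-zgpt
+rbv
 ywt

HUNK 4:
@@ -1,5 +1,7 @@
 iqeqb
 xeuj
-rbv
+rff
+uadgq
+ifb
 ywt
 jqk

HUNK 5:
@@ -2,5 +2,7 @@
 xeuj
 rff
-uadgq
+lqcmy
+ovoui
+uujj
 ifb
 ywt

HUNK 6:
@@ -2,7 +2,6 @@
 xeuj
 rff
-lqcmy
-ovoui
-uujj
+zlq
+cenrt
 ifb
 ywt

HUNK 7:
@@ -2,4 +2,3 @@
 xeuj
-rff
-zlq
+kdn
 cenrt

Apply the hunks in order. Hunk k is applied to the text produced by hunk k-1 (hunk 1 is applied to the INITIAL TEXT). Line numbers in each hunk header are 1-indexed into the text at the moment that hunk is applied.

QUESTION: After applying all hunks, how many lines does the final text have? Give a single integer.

Hunk 1: at line 1 remove [eho,qvm] add [zzovf,poovm] -> 6 lines: iqeqb xeuj zzovf poovm ywt jqk
Hunk 2: at line 1 remove [zzovf,poovm] add [gbvux,zgpt] -> 6 lines: iqeqb xeuj gbvux zgpt ywt jqk
Hunk 3: at line 2 remove [gbvux,zgpt] add [rbv] -> 5 lines: iqeqb xeuj rbv ywt jqk
Hunk 4: at line 1 remove [rbv] add [rff,uadgq,ifb] -> 7 lines: iqeqb xeuj rff uadgq ifb ywt jqk
Hunk 5: at line 2 remove [uadgq] add [lqcmy,ovoui,uujj] -> 9 lines: iqeqb xeuj rff lqcmy ovoui uujj ifb ywt jqk
Hunk 6: at line 2 remove [lqcmy,ovoui,uujj] add [zlq,cenrt] -> 8 lines: iqeqb xeuj rff zlq cenrt ifb ywt jqk
Hunk 7: at line 2 remove [rff,zlq] add [kdn] -> 7 lines: iqeqb xeuj kdn cenrt ifb ywt jqk
Final line count: 7

Answer: 7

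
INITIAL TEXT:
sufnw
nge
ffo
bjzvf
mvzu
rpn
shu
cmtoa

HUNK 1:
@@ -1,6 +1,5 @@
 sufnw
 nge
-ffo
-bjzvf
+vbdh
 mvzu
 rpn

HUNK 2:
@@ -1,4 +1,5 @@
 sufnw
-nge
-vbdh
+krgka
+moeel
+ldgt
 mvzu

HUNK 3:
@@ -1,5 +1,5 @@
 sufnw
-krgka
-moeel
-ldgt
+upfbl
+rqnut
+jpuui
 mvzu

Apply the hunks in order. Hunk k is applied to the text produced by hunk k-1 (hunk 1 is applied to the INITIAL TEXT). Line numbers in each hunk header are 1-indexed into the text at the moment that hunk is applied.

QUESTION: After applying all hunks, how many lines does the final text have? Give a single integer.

Hunk 1: at line 1 remove [ffo,bjzvf] add [vbdh] -> 7 lines: sufnw nge vbdh mvzu rpn shu cmtoa
Hunk 2: at line 1 remove [nge,vbdh] add [krgka,moeel,ldgt] -> 8 lines: sufnw krgka moeel ldgt mvzu rpn shu cmtoa
Hunk 3: at line 1 remove [krgka,moeel,ldgt] add [upfbl,rqnut,jpuui] -> 8 lines: sufnw upfbl rqnut jpuui mvzu rpn shu cmtoa
Final line count: 8

Answer: 8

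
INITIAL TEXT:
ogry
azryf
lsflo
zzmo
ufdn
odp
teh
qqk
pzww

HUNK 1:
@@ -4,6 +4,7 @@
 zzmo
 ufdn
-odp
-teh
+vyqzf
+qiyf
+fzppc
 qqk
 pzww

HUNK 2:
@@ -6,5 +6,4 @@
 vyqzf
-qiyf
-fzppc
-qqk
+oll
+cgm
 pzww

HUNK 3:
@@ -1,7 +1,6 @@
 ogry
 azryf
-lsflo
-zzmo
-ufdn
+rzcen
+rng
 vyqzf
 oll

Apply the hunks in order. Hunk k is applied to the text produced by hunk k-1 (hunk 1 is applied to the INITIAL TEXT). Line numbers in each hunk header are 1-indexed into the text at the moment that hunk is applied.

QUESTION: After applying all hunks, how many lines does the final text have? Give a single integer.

Answer: 8

Derivation:
Hunk 1: at line 4 remove [odp,teh] add [vyqzf,qiyf,fzppc] -> 10 lines: ogry azryf lsflo zzmo ufdn vyqzf qiyf fzppc qqk pzww
Hunk 2: at line 6 remove [qiyf,fzppc,qqk] add [oll,cgm] -> 9 lines: ogry azryf lsflo zzmo ufdn vyqzf oll cgm pzww
Hunk 3: at line 1 remove [lsflo,zzmo,ufdn] add [rzcen,rng] -> 8 lines: ogry azryf rzcen rng vyqzf oll cgm pzww
Final line count: 8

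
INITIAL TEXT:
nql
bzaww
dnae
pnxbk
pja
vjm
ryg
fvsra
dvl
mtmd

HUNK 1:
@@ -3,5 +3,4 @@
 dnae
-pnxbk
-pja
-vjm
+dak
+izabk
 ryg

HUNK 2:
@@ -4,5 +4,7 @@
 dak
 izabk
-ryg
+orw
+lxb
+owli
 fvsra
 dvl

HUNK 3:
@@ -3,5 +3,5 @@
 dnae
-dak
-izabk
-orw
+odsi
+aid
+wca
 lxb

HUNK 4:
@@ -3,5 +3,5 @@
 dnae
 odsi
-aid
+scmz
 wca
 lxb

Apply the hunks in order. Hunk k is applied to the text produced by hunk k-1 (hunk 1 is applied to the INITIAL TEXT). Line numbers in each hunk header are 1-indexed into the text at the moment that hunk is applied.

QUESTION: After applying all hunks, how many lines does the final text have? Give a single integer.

Hunk 1: at line 3 remove [pnxbk,pja,vjm] add [dak,izabk] -> 9 lines: nql bzaww dnae dak izabk ryg fvsra dvl mtmd
Hunk 2: at line 4 remove [ryg] add [orw,lxb,owli] -> 11 lines: nql bzaww dnae dak izabk orw lxb owli fvsra dvl mtmd
Hunk 3: at line 3 remove [dak,izabk,orw] add [odsi,aid,wca] -> 11 lines: nql bzaww dnae odsi aid wca lxb owli fvsra dvl mtmd
Hunk 4: at line 3 remove [aid] add [scmz] -> 11 lines: nql bzaww dnae odsi scmz wca lxb owli fvsra dvl mtmd
Final line count: 11

Answer: 11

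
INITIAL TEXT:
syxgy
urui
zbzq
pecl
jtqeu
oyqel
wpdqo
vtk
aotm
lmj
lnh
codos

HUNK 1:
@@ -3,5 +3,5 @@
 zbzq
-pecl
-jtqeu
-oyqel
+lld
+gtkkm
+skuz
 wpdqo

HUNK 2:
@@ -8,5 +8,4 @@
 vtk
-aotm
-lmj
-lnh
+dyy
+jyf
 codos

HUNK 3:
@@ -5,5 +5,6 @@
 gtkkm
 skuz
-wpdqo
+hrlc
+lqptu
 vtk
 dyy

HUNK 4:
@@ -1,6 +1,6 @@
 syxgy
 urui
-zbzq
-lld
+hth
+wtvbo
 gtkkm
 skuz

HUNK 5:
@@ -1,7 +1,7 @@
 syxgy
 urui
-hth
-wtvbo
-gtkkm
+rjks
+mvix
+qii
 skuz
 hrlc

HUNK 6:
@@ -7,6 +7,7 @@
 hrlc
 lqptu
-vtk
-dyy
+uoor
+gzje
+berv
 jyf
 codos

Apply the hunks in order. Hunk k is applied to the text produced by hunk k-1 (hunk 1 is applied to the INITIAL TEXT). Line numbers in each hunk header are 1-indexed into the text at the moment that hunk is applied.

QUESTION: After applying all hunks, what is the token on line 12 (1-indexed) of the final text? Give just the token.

Answer: jyf

Derivation:
Hunk 1: at line 3 remove [pecl,jtqeu,oyqel] add [lld,gtkkm,skuz] -> 12 lines: syxgy urui zbzq lld gtkkm skuz wpdqo vtk aotm lmj lnh codos
Hunk 2: at line 8 remove [aotm,lmj,lnh] add [dyy,jyf] -> 11 lines: syxgy urui zbzq lld gtkkm skuz wpdqo vtk dyy jyf codos
Hunk 3: at line 5 remove [wpdqo] add [hrlc,lqptu] -> 12 lines: syxgy urui zbzq lld gtkkm skuz hrlc lqptu vtk dyy jyf codos
Hunk 4: at line 1 remove [zbzq,lld] add [hth,wtvbo] -> 12 lines: syxgy urui hth wtvbo gtkkm skuz hrlc lqptu vtk dyy jyf codos
Hunk 5: at line 1 remove [hth,wtvbo,gtkkm] add [rjks,mvix,qii] -> 12 lines: syxgy urui rjks mvix qii skuz hrlc lqptu vtk dyy jyf codos
Hunk 6: at line 7 remove [vtk,dyy] add [uoor,gzje,berv] -> 13 lines: syxgy urui rjks mvix qii skuz hrlc lqptu uoor gzje berv jyf codos
Final line 12: jyf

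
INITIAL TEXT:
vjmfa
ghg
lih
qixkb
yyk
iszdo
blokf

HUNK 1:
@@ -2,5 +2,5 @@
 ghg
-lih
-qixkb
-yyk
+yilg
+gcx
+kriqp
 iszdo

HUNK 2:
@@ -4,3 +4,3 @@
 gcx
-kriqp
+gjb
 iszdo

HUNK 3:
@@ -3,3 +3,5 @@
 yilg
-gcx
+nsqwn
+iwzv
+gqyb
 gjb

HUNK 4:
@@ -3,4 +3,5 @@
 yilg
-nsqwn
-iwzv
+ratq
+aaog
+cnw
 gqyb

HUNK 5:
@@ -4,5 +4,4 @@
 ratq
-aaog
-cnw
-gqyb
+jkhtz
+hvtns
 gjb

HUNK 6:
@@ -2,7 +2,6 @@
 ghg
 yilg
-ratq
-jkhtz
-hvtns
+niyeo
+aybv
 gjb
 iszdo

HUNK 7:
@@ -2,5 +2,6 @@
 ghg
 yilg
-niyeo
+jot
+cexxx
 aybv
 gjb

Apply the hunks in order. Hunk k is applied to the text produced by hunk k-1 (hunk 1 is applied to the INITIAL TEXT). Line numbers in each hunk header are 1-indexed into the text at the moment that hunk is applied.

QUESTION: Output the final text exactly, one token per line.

Answer: vjmfa
ghg
yilg
jot
cexxx
aybv
gjb
iszdo
blokf

Derivation:
Hunk 1: at line 2 remove [lih,qixkb,yyk] add [yilg,gcx,kriqp] -> 7 lines: vjmfa ghg yilg gcx kriqp iszdo blokf
Hunk 2: at line 4 remove [kriqp] add [gjb] -> 7 lines: vjmfa ghg yilg gcx gjb iszdo blokf
Hunk 3: at line 3 remove [gcx] add [nsqwn,iwzv,gqyb] -> 9 lines: vjmfa ghg yilg nsqwn iwzv gqyb gjb iszdo blokf
Hunk 4: at line 3 remove [nsqwn,iwzv] add [ratq,aaog,cnw] -> 10 lines: vjmfa ghg yilg ratq aaog cnw gqyb gjb iszdo blokf
Hunk 5: at line 4 remove [aaog,cnw,gqyb] add [jkhtz,hvtns] -> 9 lines: vjmfa ghg yilg ratq jkhtz hvtns gjb iszdo blokf
Hunk 6: at line 2 remove [ratq,jkhtz,hvtns] add [niyeo,aybv] -> 8 lines: vjmfa ghg yilg niyeo aybv gjb iszdo blokf
Hunk 7: at line 2 remove [niyeo] add [jot,cexxx] -> 9 lines: vjmfa ghg yilg jot cexxx aybv gjb iszdo blokf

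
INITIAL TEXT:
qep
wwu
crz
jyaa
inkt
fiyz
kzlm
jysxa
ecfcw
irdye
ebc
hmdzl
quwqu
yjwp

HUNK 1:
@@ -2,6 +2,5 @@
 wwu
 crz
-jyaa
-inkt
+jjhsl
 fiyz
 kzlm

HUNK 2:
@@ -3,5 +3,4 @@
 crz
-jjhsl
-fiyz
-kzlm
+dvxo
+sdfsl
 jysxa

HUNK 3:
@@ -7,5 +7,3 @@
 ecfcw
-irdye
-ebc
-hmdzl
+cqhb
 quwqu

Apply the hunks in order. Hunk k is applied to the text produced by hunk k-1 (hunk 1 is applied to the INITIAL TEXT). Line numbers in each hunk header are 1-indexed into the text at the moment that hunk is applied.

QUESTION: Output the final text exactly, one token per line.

Hunk 1: at line 2 remove [jyaa,inkt] add [jjhsl] -> 13 lines: qep wwu crz jjhsl fiyz kzlm jysxa ecfcw irdye ebc hmdzl quwqu yjwp
Hunk 2: at line 3 remove [jjhsl,fiyz,kzlm] add [dvxo,sdfsl] -> 12 lines: qep wwu crz dvxo sdfsl jysxa ecfcw irdye ebc hmdzl quwqu yjwp
Hunk 3: at line 7 remove [irdye,ebc,hmdzl] add [cqhb] -> 10 lines: qep wwu crz dvxo sdfsl jysxa ecfcw cqhb quwqu yjwp

Answer: qep
wwu
crz
dvxo
sdfsl
jysxa
ecfcw
cqhb
quwqu
yjwp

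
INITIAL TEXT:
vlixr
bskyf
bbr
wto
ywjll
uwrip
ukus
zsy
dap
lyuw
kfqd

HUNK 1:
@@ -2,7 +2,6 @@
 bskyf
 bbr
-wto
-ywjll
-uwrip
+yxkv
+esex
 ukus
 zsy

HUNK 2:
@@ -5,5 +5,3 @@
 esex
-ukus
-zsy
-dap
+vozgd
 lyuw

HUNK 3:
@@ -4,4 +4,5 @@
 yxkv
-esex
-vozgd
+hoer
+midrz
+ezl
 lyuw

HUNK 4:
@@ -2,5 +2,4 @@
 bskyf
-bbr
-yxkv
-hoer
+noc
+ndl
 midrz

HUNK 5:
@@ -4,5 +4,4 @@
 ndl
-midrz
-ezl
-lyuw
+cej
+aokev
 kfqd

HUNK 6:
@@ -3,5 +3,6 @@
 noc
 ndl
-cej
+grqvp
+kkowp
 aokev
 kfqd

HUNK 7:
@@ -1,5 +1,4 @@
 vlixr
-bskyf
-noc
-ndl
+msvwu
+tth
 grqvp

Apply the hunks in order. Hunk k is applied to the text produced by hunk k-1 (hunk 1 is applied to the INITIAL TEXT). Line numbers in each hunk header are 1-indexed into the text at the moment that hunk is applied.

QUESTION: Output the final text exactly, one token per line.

Hunk 1: at line 2 remove [wto,ywjll,uwrip] add [yxkv,esex] -> 10 lines: vlixr bskyf bbr yxkv esex ukus zsy dap lyuw kfqd
Hunk 2: at line 5 remove [ukus,zsy,dap] add [vozgd] -> 8 lines: vlixr bskyf bbr yxkv esex vozgd lyuw kfqd
Hunk 3: at line 4 remove [esex,vozgd] add [hoer,midrz,ezl] -> 9 lines: vlixr bskyf bbr yxkv hoer midrz ezl lyuw kfqd
Hunk 4: at line 2 remove [bbr,yxkv,hoer] add [noc,ndl] -> 8 lines: vlixr bskyf noc ndl midrz ezl lyuw kfqd
Hunk 5: at line 4 remove [midrz,ezl,lyuw] add [cej,aokev] -> 7 lines: vlixr bskyf noc ndl cej aokev kfqd
Hunk 6: at line 3 remove [cej] add [grqvp,kkowp] -> 8 lines: vlixr bskyf noc ndl grqvp kkowp aokev kfqd
Hunk 7: at line 1 remove [bskyf,noc,ndl] add [msvwu,tth] -> 7 lines: vlixr msvwu tth grqvp kkowp aokev kfqd

Answer: vlixr
msvwu
tth
grqvp
kkowp
aokev
kfqd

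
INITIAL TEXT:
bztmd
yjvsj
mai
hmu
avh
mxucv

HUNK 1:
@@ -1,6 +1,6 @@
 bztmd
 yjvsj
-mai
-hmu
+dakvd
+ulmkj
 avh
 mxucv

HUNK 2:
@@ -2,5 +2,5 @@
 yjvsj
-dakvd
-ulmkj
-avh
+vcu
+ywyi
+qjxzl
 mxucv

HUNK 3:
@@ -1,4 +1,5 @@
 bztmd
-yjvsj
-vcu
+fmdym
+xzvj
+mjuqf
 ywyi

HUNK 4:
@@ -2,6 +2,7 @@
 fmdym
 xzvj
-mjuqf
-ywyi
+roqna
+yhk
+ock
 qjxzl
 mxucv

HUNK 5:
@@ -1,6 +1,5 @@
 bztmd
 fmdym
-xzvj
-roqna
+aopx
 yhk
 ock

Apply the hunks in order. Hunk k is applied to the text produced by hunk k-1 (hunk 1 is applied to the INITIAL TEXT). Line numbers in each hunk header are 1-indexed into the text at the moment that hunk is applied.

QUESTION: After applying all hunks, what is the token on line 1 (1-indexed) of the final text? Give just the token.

Hunk 1: at line 1 remove [mai,hmu] add [dakvd,ulmkj] -> 6 lines: bztmd yjvsj dakvd ulmkj avh mxucv
Hunk 2: at line 2 remove [dakvd,ulmkj,avh] add [vcu,ywyi,qjxzl] -> 6 lines: bztmd yjvsj vcu ywyi qjxzl mxucv
Hunk 3: at line 1 remove [yjvsj,vcu] add [fmdym,xzvj,mjuqf] -> 7 lines: bztmd fmdym xzvj mjuqf ywyi qjxzl mxucv
Hunk 4: at line 2 remove [mjuqf,ywyi] add [roqna,yhk,ock] -> 8 lines: bztmd fmdym xzvj roqna yhk ock qjxzl mxucv
Hunk 5: at line 1 remove [xzvj,roqna] add [aopx] -> 7 lines: bztmd fmdym aopx yhk ock qjxzl mxucv
Final line 1: bztmd

Answer: bztmd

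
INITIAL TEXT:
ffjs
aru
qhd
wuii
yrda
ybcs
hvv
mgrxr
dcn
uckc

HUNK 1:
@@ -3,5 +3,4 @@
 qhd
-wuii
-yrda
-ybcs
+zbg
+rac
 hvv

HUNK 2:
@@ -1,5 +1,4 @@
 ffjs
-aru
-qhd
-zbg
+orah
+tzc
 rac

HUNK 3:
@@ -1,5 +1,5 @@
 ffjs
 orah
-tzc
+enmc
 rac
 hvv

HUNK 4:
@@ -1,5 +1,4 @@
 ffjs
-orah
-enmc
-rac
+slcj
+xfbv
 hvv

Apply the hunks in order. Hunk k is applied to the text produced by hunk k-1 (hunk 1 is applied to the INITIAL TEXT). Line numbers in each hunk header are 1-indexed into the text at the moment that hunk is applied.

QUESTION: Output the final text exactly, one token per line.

Hunk 1: at line 3 remove [wuii,yrda,ybcs] add [zbg,rac] -> 9 lines: ffjs aru qhd zbg rac hvv mgrxr dcn uckc
Hunk 2: at line 1 remove [aru,qhd,zbg] add [orah,tzc] -> 8 lines: ffjs orah tzc rac hvv mgrxr dcn uckc
Hunk 3: at line 1 remove [tzc] add [enmc] -> 8 lines: ffjs orah enmc rac hvv mgrxr dcn uckc
Hunk 4: at line 1 remove [orah,enmc,rac] add [slcj,xfbv] -> 7 lines: ffjs slcj xfbv hvv mgrxr dcn uckc

Answer: ffjs
slcj
xfbv
hvv
mgrxr
dcn
uckc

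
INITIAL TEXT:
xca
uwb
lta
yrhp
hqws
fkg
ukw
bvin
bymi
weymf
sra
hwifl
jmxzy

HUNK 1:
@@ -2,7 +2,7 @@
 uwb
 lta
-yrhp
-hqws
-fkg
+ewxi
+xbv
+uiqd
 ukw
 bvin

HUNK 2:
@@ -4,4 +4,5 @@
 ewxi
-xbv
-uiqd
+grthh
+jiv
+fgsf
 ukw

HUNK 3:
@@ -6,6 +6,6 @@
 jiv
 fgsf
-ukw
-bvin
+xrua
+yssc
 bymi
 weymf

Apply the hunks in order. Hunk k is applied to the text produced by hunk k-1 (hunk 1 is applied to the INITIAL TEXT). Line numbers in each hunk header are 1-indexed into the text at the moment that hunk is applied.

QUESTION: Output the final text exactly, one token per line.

Hunk 1: at line 2 remove [yrhp,hqws,fkg] add [ewxi,xbv,uiqd] -> 13 lines: xca uwb lta ewxi xbv uiqd ukw bvin bymi weymf sra hwifl jmxzy
Hunk 2: at line 4 remove [xbv,uiqd] add [grthh,jiv,fgsf] -> 14 lines: xca uwb lta ewxi grthh jiv fgsf ukw bvin bymi weymf sra hwifl jmxzy
Hunk 3: at line 6 remove [ukw,bvin] add [xrua,yssc] -> 14 lines: xca uwb lta ewxi grthh jiv fgsf xrua yssc bymi weymf sra hwifl jmxzy

Answer: xca
uwb
lta
ewxi
grthh
jiv
fgsf
xrua
yssc
bymi
weymf
sra
hwifl
jmxzy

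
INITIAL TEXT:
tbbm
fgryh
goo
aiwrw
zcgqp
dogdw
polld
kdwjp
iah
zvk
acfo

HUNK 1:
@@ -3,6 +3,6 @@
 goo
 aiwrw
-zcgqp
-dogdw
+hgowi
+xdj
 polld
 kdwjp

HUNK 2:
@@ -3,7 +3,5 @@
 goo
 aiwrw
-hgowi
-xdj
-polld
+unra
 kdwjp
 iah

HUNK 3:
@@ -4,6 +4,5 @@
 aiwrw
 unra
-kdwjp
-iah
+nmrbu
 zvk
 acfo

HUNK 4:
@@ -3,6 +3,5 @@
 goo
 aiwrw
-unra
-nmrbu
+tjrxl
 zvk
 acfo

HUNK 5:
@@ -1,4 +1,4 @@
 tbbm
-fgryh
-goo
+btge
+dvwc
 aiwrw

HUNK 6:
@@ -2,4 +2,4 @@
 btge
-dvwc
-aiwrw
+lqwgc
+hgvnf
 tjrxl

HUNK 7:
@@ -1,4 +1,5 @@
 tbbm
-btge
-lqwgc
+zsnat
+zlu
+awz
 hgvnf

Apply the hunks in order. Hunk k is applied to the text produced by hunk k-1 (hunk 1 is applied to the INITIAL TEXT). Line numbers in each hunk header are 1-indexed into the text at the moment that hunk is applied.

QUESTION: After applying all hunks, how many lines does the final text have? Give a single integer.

Hunk 1: at line 3 remove [zcgqp,dogdw] add [hgowi,xdj] -> 11 lines: tbbm fgryh goo aiwrw hgowi xdj polld kdwjp iah zvk acfo
Hunk 2: at line 3 remove [hgowi,xdj,polld] add [unra] -> 9 lines: tbbm fgryh goo aiwrw unra kdwjp iah zvk acfo
Hunk 3: at line 4 remove [kdwjp,iah] add [nmrbu] -> 8 lines: tbbm fgryh goo aiwrw unra nmrbu zvk acfo
Hunk 4: at line 3 remove [unra,nmrbu] add [tjrxl] -> 7 lines: tbbm fgryh goo aiwrw tjrxl zvk acfo
Hunk 5: at line 1 remove [fgryh,goo] add [btge,dvwc] -> 7 lines: tbbm btge dvwc aiwrw tjrxl zvk acfo
Hunk 6: at line 2 remove [dvwc,aiwrw] add [lqwgc,hgvnf] -> 7 lines: tbbm btge lqwgc hgvnf tjrxl zvk acfo
Hunk 7: at line 1 remove [btge,lqwgc] add [zsnat,zlu,awz] -> 8 lines: tbbm zsnat zlu awz hgvnf tjrxl zvk acfo
Final line count: 8

Answer: 8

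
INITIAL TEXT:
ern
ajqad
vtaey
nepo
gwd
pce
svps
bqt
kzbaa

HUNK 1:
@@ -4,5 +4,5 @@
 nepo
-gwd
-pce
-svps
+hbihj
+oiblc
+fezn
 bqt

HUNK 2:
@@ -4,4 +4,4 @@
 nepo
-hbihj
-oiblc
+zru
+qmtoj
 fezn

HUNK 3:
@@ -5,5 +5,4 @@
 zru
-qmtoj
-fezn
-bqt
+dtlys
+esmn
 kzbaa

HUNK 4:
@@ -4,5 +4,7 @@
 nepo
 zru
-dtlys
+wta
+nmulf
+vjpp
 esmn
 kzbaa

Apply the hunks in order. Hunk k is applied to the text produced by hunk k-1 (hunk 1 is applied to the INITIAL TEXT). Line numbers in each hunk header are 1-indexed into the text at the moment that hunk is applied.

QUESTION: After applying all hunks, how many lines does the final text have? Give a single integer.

Hunk 1: at line 4 remove [gwd,pce,svps] add [hbihj,oiblc,fezn] -> 9 lines: ern ajqad vtaey nepo hbihj oiblc fezn bqt kzbaa
Hunk 2: at line 4 remove [hbihj,oiblc] add [zru,qmtoj] -> 9 lines: ern ajqad vtaey nepo zru qmtoj fezn bqt kzbaa
Hunk 3: at line 5 remove [qmtoj,fezn,bqt] add [dtlys,esmn] -> 8 lines: ern ajqad vtaey nepo zru dtlys esmn kzbaa
Hunk 4: at line 4 remove [dtlys] add [wta,nmulf,vjpp] -> 10 lines: ern ajqad vtaey nepo zru wta nmulf vjpp esmn kzbaa
Final line count: 10

Answer: 10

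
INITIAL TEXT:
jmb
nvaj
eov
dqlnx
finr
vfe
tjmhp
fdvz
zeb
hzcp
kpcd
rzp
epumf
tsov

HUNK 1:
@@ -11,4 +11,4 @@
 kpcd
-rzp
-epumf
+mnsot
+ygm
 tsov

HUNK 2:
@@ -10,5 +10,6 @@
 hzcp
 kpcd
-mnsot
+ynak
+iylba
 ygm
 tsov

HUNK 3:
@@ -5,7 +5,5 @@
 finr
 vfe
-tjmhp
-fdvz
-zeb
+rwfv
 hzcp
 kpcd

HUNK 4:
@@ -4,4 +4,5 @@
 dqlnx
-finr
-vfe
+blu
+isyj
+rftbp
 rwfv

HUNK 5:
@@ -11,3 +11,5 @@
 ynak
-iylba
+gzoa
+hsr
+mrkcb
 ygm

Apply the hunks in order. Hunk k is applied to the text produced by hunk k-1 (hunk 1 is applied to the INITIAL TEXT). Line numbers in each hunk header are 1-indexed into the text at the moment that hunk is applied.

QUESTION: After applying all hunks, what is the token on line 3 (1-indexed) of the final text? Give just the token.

Answer: eov

Derivation:
Hunk 1: at line 11 remove [rzp,epumf] add [mnsot,ygm] -> 14 lines: jmb nvaj eov dqlnx finr vfe tjmhp fdvz zeb hzcp kpcd mnsot ygm tsov
Hunk 2: at line 10 remove [mnsot] add [ynak,iylba] -> 15 lines: jmb nvaj eov dqlnx finr vfe tjmhp fdvz zeb hzcp kpcd ynak iylba ygm tsov
Hunk 3: at line 5 remove [tjmhp,fdvz,zeb] add [rwfv] -> 13 lines: jmb nvaj eov dqlnx finr vfe rwfv hzcp kpcd ynak iylba ygm tsov
Hunk 4: at line 4 remove [finr,vfe] add [blu,isyj,rftbp] -> 14 lines: jmb nvaj eov dqlnx blu isyj rftbp rwfv hzcp kpcd ynak iylba ygm tsov
Hunk 5: at line 11 remove [iylba] add [gzoa,hsr,mrkcb] -> 16 lines: jmb nvaj eov dqlnx blu isyj rftbp rwfv hzcp kpcd ynak gzoa hsr mrkcb ygm tsov
Final line 3: eov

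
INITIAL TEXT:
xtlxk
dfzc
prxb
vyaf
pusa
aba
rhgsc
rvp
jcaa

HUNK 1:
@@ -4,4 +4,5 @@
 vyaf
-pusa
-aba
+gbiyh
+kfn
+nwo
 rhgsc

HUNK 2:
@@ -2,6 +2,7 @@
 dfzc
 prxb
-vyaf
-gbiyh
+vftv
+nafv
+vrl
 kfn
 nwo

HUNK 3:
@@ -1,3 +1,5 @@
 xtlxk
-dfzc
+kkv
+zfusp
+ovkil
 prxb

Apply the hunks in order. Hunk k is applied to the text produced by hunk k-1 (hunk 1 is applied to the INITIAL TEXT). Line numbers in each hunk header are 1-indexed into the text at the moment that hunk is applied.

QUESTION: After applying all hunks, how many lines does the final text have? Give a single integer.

Hunk 1: at line 4 remove [pusa,aba] add [gbiyh,kfn,nwo] -> 10 lines: xtlxk dfzc prxb vyaf gbiyh kfn nwo rhgsc rvp jcaa
Hunk 2: at line 2 remove [vyaf,gbiyh] add [vftv,nafv,vrl] -> 11 lines: xtlxk dfzc prxb vftv nafv vrl kfn nwo rhgsc rvp jcaa
Hunk 3: at line 1 remove [dfzc] add [kkv,zfusp,ovkil] -> 13 lines: xtlxk kkv zfusp ovkil prxb vftv nafv vrl kfn nwo rhgsc rvp jcaa
Final line count: 13

Answer: 13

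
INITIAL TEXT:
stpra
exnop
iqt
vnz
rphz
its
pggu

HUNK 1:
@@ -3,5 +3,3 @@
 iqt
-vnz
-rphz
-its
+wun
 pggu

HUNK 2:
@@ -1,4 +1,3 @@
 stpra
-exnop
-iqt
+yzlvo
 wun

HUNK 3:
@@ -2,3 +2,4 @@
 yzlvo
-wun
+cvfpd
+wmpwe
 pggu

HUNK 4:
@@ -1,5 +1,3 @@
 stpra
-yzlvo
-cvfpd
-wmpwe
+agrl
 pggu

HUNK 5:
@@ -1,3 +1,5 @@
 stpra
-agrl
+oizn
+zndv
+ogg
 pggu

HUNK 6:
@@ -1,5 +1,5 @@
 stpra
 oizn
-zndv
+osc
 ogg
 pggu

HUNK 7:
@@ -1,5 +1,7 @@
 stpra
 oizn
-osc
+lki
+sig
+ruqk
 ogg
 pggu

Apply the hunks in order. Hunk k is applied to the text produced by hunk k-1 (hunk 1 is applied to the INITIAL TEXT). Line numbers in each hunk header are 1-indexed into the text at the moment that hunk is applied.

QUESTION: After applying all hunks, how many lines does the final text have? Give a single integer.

Hunk 1: at line 3 remove [vnz,rphz,its] add [wun] -> 5 lines: stpra exnop iqt wun pggu
Hunk 2: at line 1 remove [exnop,iqt] add [yzlvo] -> 4 lines: stpra yzlvo wun pggu
Hunk 3: at line 2 remove [wun] add [cvfpd,wmpwe] -> 5 lines: stpra yzlvo cvfpd wmpwe pggu
Hunk 4: at line 1 remove [yzlvo,cvfpd,wmpwe] add [agrl] -> 3 lines: stpra agrl pggu
Hunk 5: at line 1 remove [agrl] add [oizn,zndv,ogg] -> 5 lines: stpra oizn zndv ogg pggu
Hunk 6: at line 1 remove [zndv] add [osc] -> 5 lines: stpra oizn osc ogg pggu
Hunk 7: at line 1 remove [osc] add [lki,sig,ruqk] -> 7 lines: stpra oizn lki sig ruqk ogg pggu
Final line count: 7

Answer: 7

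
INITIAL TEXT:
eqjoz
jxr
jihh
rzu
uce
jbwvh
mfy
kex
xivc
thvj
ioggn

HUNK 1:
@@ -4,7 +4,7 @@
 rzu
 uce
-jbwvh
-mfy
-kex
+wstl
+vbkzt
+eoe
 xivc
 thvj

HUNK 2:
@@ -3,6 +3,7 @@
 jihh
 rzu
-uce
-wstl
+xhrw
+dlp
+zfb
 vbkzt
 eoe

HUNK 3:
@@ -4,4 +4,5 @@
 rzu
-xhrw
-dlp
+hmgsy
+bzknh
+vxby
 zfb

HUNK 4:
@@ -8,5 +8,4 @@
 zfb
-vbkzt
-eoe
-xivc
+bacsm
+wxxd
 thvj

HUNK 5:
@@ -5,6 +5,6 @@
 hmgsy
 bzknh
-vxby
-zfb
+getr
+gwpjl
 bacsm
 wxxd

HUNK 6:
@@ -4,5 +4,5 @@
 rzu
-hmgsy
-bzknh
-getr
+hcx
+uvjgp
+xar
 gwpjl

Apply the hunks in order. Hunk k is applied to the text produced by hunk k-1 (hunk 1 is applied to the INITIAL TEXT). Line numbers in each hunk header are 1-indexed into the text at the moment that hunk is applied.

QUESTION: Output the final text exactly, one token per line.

Answer: eqjoz
jxr
jihh
rzu
hcx
uvjgp
xar
gwpjl
bacsm
wxxd
thvj
ioggn

Derivation:
Hunk 1: at line 4 remove [jbwvh,mfy,kex] add [wstl,vbkzt,eoe] -> 11 lines: eqjoz jxr jihh rzu uce wstl vbkzt eoe xivc thvj ioggn
Hunk 2: at line 3 remove [uce,wstl] add [xhrw,dlp,zfb] -> 12 lines: eqjoz jxr jihh rzu xhrw dlp zfb vbkzt eoe xivc thvj ioggn
Hunk 3: at line 4 remove [xhrw,dlp] add [hmgsy,bzknh,vxby] -> 13 lines: eqjoz jxr jihh rzu hmgsy bzknh vxby zfb vbkzt eoe xivc thvj ioggn
Hunk 4: at line 8 remove [vbkzt,eoe,xivc] add [bacsm,wxxd] -> 12 lines: eqjoz jxr jihh rzu hmgsy bzknh vxby zfb bacsm wxxd thvj ioggn
Hunk 5: at line 5 remove [vxby,zfb] add [getr,gwpjl] -> 12 lines: eqjoz jxr jihh rzu hmgsy bzknh getr gwpjl bacsm wxxd thvj ioggn
Hunk 6: at line 4 remove [hmgsy,bzknh,getr] add [hcx,uvjgp,xar] -> 12 lines: eqjoz jxr jihh rzu hcx uvjgp xar gwpjl bacsm wxxd thvj ioggn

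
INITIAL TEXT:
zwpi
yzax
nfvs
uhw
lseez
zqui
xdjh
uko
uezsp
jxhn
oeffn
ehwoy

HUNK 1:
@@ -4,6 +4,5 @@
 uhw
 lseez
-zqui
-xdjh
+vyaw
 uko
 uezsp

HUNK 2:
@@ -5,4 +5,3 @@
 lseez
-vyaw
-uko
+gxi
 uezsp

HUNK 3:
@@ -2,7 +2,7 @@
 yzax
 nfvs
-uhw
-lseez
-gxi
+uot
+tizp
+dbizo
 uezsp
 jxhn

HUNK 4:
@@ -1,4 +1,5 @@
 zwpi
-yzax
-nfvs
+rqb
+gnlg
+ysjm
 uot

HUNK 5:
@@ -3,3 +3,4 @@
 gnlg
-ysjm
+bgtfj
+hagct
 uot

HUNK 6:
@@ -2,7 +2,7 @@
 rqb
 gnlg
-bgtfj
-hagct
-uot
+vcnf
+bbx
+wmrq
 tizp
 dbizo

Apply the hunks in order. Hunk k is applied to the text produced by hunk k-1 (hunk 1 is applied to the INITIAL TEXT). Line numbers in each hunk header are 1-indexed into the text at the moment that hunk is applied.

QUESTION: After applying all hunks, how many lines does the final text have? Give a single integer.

Hunk 1: at line 4 remove [zqui,xdjh] add [vyaw] -> 11 lines: zwpi yzax nfvs uhw lseez vyaw uko uezsp jxhn oeffn ehwoy
Hunk 2: at line 5 remove [vyaw,uko] add [gxi] -> 10 lines: zwpi yzax nfvs uhw lseez gxi uezsp jxhn oeffn ehwoy
Hunk 3: at line 2 remove [uhw,lseez,gxi] add [uot,tizp,dbizo] -> 10 lines: zwpi yzax nfvs uot tizp dbizo uezsp jxhn oeffn ehwoy
Hunk 4: at line 1 remove [yzax,nfvs] add [rqb,gnlg,ysjm] -> 11 lines: zwpi rqb gnlg ysjm uot tizp dbizo uezsp jxhn oeffn ehwoy
Hunk 5: at line 3 remove [ysjm] add [bgtfj,hagct] -> 12 lines: zwpi rqb gnlg bgtfj hagct uot tizp dbizo uezsp jxhn oeffn ehwoy
Hunk 6: at line 2 remove [bgtfj,hagct,uot] add [vcnf,bbx,wmrq] -> 12 lines: zwpi rqb gnlg vcnf bbx wmrq tizp dbizo uezsp jxhn oeffn ehwoy
Final line count: 12

Answer: 12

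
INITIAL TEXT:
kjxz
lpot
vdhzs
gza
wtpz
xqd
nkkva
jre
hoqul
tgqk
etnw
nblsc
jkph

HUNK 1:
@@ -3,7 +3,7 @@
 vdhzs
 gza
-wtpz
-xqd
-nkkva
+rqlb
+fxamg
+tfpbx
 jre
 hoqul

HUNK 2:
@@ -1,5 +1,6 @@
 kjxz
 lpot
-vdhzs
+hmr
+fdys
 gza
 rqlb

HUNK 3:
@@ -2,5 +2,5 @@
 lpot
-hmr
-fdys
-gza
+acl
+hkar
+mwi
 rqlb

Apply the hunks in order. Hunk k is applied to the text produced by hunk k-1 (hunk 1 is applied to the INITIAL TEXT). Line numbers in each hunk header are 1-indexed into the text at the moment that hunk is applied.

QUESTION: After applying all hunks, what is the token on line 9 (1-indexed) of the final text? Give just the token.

Answer: jre

Derivation:
Hunk 1: at line 3 remove [wtpz,xqd,nkkva] add [rqlb,fxamg,tfpbx] -> 13 lines: kjxz lpot vdhzs gza rqlb fxamg tfpbx jre hoqul tgqk etnw nblsc jkph
Hunk 2: at line 1 remove [vdhzs] add [hmr,fdys] -> 14 lines: kjxz lpot hmr fdys gza rqlb fxamg tfpbx jre hoqul tgqk etnw nblsc jkph
Hunk 3: at line 2 remove [hmr,fdys,gza] add [acl,hkar,mwi] -> 14 lines: kjxz lpot acl hkar mwi rqlb fxamg tfpbx jre hoqul tgqk etnw nblsc jkph
Final line 9: jre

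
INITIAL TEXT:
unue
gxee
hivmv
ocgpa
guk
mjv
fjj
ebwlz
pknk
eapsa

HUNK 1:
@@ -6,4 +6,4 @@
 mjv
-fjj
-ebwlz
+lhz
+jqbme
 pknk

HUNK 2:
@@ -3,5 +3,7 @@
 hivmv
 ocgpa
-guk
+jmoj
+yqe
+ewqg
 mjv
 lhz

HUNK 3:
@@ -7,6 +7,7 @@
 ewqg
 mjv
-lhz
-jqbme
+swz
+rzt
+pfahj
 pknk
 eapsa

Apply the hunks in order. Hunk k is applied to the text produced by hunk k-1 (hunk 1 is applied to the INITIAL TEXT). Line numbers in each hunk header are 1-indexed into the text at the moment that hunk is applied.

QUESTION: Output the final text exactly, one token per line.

Answer: unue
gxee
hivmv
ocgpa
jmoj
yqe
ewqg
mjv
swz
rzt
pfahj
pknk
eapsa

Derivation:
Hunk 1: at line 6 remove [fjj,ebwlz] add [lhz,jqbme] -> 10 lines: unue gxee hivmv ocgpa guk mjv lhz jqbme pknk eapsa
Hunk 2: at line 3 remove [guk] add [jmoj,yqe,ewqg] -> 12 lines: unue gxee hivmv ocgpa jmoj yqe ewqg mjv lhz jqbme pknk eapsa
Hunk 3: at line 7 remove [lhz,jqbme] add [swz,rzt,pfahj] -> 13 lines: unue gxee hivmv ocgpa jmoj yqe ewqg mjv swz rzt pfahj pknk eapsa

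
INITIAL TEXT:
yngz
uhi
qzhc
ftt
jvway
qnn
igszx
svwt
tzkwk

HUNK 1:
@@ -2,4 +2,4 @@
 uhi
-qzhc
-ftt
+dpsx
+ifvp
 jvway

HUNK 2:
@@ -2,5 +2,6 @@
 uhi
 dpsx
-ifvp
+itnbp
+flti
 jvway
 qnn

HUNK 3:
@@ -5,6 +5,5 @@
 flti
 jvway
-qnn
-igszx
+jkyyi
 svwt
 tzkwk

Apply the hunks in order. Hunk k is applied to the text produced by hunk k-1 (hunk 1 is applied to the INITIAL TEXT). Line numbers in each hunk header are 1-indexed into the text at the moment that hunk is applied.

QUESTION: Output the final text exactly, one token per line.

Answer: yngz
uhi
dpsx
itnbp
flti
jvway
jkyyi
svwt
tzkwk

Derivation:
Hunk 1: at line 2 remove [qzhc,ftt] add [dpsx,ifvp] -> 9 lines: yngz uhi dpsx ifvp jvway qnn igszx svwt tzkwk
Hunk 2: at line 2 remove [ifvp] add [itnbp,flti] -> 10 lines: yngz uhi dpsx itnbp flti jvway qnn igszx svwt tzkwk
Hunk 3: at line 5 remove [qnn,igszx] add [jkyyi] -> 9 lines: yngz uhi dpsx itnbp flti jvway jkyyi svwt tzkwk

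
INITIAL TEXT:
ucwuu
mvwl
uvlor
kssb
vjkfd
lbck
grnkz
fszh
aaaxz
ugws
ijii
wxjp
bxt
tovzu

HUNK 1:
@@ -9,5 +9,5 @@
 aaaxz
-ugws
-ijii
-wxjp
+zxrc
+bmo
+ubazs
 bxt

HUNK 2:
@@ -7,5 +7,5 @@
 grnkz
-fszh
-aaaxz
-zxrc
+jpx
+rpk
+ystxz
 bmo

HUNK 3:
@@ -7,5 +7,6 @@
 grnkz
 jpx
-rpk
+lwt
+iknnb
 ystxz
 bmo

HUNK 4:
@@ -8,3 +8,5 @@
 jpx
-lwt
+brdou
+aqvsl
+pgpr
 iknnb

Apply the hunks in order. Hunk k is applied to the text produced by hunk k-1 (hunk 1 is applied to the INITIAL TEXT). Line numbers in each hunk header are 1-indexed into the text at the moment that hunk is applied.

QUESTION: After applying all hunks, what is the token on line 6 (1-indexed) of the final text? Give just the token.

Hunk 1: at line 9 remove [ugws,ijii,wxjp] add [zxrc,bmo,ubazs] -> 14 lines: ucwuu mvwl uvlor kssb vjkfd lbck grnkz fszh aaaxz zxrc bmo ubazs bxt tovzu
Hunk 2: at line 7 remove [fszh,aaaxz,zxrc] add [jpx,rpk,ystxz] -> 14 lines: ucwuu mvwl uvlor kssb vjkfd lbck grnkz jpx rpk ystxz bmo ubazs bxt tovzu
Hunk 3: at line 7 remove [rpk] add [lwt,iknnb] -> 15 lines: ucwuu mvwl uvlor kssb vjkfd lbck grnkz jpx lwt iknnb ystxz bmo ubazs bxt tovzu
Hunk 4: at line 8 remove [lwt] add [brdou,aqvsl,pgpr] -> 17 lines: ucwuu mvwl uvlor kssb vjkfd lbck grnkz jpx brdou aqvsl pgpr iknnb ystxz bmo ubazs bxt tovzu
Final line 6: lbck

Answer: lbck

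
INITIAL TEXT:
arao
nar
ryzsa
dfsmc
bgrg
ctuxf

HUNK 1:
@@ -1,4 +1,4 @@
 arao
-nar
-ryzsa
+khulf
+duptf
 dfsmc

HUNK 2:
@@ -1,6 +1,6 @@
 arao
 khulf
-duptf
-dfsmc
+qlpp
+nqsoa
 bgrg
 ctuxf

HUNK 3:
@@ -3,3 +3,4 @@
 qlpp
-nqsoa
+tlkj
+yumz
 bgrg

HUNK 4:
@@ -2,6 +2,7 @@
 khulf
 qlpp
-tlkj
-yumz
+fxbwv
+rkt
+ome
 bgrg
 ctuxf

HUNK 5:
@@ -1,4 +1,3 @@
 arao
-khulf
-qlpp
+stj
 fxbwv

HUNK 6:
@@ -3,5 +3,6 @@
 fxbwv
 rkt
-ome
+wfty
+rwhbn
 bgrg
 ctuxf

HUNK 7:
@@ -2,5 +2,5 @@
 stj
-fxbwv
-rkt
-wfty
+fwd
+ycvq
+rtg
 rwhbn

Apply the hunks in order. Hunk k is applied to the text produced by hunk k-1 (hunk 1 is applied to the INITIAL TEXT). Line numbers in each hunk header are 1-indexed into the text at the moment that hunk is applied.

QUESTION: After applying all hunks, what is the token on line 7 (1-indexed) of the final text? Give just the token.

Answer: bgrg

Derivation:
Hunk 1: at line 1 remove [nar,ryzsa] add [khulf,duptf] -> 6 lines: arao khulf duptf dfsmc bgrg ctuxf
Hunk 2: at line 1 remove [duptf,dfsmc] add [qlpp,nqsoa] -> 6 lines: arao khulf qlpp nqsoa bgrg ctuxf
Hunk 3: at line 3 remove [nqsoa] add [tlkj,yumz] -> 7 lines: arao khulf qlpp tlkj yumz bgrg ctuxf
Hunk 4: at line 2 remove [tlkj,yumz] add [fxbwv,rkt,ome] -> 8 lines: arao khulf qlpp fxbwv rkt ome bgrg ctuxf
Hunk 5: at line 1 remove [khulf,qlpp] add [stj] -> 7 lines: arao stj fxbwv rkt ome bgrg ctuxf
Hunk 6: at line 3 remove [ome] add [wfty,rwhbn] -> 8 lines: arao stj fxbwv rkt wfty rwhbn bgrg ctuxf
Hunk 7: at line 2 remove [fxbwv,rkt,wfty] add [fwd,ycvq,rtg] -> 8 lines: arao stj fwd ycvq rtg rwhbn bgrg ctuxf
Final line 7: bgrg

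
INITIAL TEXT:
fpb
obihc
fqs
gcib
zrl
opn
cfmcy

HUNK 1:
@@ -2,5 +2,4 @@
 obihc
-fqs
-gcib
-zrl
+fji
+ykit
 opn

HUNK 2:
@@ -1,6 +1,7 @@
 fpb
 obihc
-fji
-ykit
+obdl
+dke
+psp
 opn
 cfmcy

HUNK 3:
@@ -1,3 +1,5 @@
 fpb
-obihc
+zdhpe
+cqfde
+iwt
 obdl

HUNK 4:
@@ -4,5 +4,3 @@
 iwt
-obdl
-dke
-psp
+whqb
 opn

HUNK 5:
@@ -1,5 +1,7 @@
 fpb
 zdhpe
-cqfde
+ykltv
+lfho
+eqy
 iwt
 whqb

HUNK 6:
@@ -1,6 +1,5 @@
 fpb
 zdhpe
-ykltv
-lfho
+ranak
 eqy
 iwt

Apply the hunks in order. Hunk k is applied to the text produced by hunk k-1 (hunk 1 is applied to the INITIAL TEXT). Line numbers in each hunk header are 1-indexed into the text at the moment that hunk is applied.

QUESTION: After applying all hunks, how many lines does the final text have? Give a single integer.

Answer: 8

Derivation:
Hunk 1: at line 2 remove [fqs,gcib,zrl] add [fji,ykit] -> 6 lines: fpb obihc fji ykit opn cfmcy
Hunk 2: at line 1 remove [fji,ykit] add [obdl,dke,psp] -> 7 lines: fpb obihc obdl dke psp opn cfmcy
Hunk 3: at line 1 remove [obihc] add [zdhpe,cqfde,iwt] -> 9 lines: fpb zdhpe cqfde iwt obdl dke psp opn cfmcy
Hunk 4: at line 4 remove [obdl,dke,psp] add [whqb] -> 7 lines: fpb zdhpe cqfde iwt whqb opn cfmcy
Hunk 5: at line 1 remove [cqfde] add [ykltv,lfho,eqy] -> 9 lines: fpb zdhpe ykltv lfho eqy iwt whqb opn cfmcy
Hunk 6: at line 1 remove [ykltv,lfho] add [ranak] -> 8 lines: fpb zdhpe ranak eqy iwt whqb opn cfmcy
Final line count: 8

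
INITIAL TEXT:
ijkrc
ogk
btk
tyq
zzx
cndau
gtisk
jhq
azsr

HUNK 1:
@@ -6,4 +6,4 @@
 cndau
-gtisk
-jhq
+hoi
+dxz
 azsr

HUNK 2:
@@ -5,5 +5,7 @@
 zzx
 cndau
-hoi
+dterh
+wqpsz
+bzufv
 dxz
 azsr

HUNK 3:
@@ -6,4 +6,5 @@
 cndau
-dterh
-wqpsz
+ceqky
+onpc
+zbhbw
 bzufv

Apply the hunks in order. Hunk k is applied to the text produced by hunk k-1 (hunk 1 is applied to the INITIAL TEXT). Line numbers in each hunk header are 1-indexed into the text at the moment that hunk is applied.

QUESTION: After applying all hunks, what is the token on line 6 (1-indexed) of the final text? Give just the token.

Hunk 1: at line 6 remove [gtisk,jhq] add [hoi,dxz] -> 9 lines: ijkrc ogk btk tyq zzx cndau hoi dxz azsr
Hunk 2: at line 5 remove [hoi] add [dterh,wqpsz,bzufv] -> 11 lines: ijkrc ogk btk tyq zzx cndau dterh wqpsz bzufv dxz azsr
Hunk 3: at line 6 remove [dterh,wqpsz] add [ceqky,onpc,zbhbw] -> 12 lines: ijkrc ogk btk tyq zzx cndau ceqky onpc zbhbw bzufv dxz azsr
Final line 6: cndau

Answer: cndau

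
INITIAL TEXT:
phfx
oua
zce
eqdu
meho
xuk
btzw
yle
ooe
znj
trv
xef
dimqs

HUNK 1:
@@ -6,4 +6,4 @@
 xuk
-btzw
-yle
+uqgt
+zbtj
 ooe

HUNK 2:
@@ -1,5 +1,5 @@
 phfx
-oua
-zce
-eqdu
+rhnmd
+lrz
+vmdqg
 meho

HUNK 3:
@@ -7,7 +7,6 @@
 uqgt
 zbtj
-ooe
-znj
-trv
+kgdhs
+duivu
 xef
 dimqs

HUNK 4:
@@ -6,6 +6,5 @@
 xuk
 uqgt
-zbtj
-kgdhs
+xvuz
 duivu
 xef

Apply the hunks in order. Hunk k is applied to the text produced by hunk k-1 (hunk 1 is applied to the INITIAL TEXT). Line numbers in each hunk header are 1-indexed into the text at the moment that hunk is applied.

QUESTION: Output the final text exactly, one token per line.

Answer: phfx
rhnmd
lrz
vmdqg
meho
xuk
uqgt
xvuz
duivu
xef
dimqs

Derivation:
Hunk 1: at line 6 remove [btzw,yle] add [uqgt,zbtj] -> 13 lines: phfx oua zce eqdu meho xuk uqgt zbtj ooe znj trv xef dimqs
Hunk 2: at line 1 remove [oua,zce,eqdu] add [rhnmd,lrz,vmdqg] -> 13 lines: phfx rhnmd lrz vmdqg meho xuk uqgt zbtj ooe znj trv xef dimqs
Hunk 3: at line 7 remove [ooe,znj,trv] add [kgdhs,duivu] -> 12 lines: phfx rhnmd lrz vmdqg meho xuk uqgt zbtj kgdhs duivu xef dimqs
Hunk 4: at line 6 remove [zbtj,kgdhs] add [xvuz] -> 11 lines: phfx rhnmd lrz vmdqg meho xuk uqgt xvuz duivu xef dimqs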